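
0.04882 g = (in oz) 0.001722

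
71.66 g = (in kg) 0.07166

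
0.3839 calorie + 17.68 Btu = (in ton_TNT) 4.459e-06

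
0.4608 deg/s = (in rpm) 0.0768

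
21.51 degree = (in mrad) 375.4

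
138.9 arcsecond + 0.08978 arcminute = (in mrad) 0.6995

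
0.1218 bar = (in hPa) 121.8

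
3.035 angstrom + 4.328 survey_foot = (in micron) 1.319e+06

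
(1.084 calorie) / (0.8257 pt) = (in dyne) 1.557e+09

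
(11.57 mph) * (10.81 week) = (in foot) 1.109e+08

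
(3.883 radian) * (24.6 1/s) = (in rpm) 912.2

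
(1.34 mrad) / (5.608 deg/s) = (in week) 2.264e-08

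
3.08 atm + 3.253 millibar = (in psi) 45.31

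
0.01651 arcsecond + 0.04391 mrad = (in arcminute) 0.1512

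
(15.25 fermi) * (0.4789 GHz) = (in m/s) 7.303e-06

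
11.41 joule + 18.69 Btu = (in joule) 1.973e+04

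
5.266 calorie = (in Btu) 0.02088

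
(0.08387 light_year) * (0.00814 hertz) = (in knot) 1.256e+13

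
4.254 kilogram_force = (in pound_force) 9.378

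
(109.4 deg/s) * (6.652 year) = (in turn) 6.375e+07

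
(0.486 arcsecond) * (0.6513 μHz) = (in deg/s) 8.793e-11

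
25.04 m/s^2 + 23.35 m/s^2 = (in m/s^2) 48.39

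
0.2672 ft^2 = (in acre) 6.134e-06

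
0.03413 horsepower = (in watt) 25.45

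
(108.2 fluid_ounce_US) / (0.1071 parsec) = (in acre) 2.393e-22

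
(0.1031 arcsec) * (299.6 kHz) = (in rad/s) 0.1498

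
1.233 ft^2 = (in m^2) 0.1145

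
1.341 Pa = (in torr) 0.01006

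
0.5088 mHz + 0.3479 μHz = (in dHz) 0.005091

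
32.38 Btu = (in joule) 3.416e+04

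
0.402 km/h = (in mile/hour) 0.2498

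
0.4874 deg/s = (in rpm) 0.08123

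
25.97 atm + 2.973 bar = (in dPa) 2.929e+07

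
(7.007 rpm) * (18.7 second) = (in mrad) 1.372e+04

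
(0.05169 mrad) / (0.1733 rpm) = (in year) 9.032e-11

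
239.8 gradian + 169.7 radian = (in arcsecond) 3.578e+07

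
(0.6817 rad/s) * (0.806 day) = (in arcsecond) 9.792e+09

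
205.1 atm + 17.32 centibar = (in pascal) 2.08e+07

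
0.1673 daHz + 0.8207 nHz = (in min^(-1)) 100.4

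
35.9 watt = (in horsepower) 0.04814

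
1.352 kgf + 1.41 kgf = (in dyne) 2.709e+06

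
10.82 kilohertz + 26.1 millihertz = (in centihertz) 1.082e+06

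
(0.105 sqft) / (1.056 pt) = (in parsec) 8.486e-16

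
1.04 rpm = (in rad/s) 0.1089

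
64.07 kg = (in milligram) 6.407e+07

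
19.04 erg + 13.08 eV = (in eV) 1.188e+13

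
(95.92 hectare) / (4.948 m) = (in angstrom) 1.939e+15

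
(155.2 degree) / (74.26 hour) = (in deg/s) 0.0005805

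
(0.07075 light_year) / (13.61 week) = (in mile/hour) 1.819e+08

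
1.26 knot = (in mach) 0.001904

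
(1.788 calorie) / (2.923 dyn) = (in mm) 2.559e+08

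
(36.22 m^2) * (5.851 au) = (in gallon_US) 8.375e+15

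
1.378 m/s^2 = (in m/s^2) 1.378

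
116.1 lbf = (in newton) 516.4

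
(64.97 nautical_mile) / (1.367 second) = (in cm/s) 8.802e+06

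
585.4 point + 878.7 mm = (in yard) 1.187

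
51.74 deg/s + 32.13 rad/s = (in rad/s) 33.03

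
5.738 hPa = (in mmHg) 4.304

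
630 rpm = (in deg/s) 3780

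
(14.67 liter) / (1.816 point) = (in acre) 0.005658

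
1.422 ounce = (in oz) 1.422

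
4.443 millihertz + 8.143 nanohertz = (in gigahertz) 4.443e-12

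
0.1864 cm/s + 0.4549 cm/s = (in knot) 0.01247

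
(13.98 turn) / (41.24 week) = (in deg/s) 0.0002018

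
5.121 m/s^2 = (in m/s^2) 5.121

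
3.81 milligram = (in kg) 3.81e-06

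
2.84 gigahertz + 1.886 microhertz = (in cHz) 2.84e+11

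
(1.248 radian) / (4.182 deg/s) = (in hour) 0.00475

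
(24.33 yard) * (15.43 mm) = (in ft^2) 3.695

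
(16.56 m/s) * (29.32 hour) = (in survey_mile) 1086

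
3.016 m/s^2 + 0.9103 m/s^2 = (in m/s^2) 3.926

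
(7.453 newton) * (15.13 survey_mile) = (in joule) 1.815e+05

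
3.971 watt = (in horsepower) 0.005325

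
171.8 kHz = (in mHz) 1.718e+08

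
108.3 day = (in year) 0.2967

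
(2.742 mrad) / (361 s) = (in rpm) 7.253e-05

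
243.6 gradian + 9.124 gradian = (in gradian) 252.7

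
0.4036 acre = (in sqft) 1.758e+04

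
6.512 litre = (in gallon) 1.72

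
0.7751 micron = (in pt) 0.002197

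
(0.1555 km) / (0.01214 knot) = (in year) 0.0007895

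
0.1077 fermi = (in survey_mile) 6.692e-20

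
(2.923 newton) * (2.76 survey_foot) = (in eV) 1.535e+19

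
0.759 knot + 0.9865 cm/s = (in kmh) 1.441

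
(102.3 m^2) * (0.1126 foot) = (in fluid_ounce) 1.187e+05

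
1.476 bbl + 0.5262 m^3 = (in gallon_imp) 167.4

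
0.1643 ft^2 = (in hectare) 1.526e-06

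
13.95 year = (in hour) 1.222e+05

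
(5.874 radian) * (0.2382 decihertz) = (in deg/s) 8.017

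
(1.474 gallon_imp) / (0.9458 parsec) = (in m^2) 2.296e-19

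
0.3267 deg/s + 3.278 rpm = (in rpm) 3.332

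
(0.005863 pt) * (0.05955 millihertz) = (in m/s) 1.232e-10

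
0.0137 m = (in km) 1.37e-05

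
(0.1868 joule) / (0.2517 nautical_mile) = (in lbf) 9.009e-05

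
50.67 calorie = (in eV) 1.323e+21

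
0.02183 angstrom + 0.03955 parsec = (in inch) 4.805e+16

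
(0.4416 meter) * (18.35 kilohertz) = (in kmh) 2.917e+04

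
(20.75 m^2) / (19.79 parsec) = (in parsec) 1.101e-33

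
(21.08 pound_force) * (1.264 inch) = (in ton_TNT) 7.195e-10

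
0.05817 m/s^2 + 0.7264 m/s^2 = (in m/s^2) 0.7846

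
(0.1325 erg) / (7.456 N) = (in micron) 0.001777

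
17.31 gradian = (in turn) 0.04328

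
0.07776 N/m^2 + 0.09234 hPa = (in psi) 0.001351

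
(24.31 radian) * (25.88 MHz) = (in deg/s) 3.605e+10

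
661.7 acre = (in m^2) 2.678e+06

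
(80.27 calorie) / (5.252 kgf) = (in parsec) 2.113e-16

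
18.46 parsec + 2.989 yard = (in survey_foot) 1.869e+18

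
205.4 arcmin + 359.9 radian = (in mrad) 3.6e+05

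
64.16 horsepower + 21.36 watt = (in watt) 4.787e+04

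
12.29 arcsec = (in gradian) 0.003793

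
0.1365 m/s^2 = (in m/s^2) 0.1365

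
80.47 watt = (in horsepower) 0.1079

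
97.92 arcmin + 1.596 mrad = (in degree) 1.723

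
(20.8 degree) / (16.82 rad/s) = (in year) 6.844e-10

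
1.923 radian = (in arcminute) 6611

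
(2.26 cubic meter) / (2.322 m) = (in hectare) 9.733e-05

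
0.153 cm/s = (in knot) 0.002974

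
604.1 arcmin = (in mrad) 175.7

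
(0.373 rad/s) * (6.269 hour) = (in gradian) 5.359e+05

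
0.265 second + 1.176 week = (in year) 0.02255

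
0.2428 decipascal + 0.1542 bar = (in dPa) 1.542e+05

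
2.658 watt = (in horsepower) 0.003564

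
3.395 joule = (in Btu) 0.003218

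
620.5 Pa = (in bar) 0.006205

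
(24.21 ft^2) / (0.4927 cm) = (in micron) 4.565e+08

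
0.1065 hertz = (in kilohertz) 0.0001065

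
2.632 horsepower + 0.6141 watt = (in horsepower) 2.633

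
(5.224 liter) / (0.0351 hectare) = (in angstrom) 1.488e+05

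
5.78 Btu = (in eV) 3.806e+22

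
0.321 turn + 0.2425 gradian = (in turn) 0.3216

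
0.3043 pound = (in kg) 0.138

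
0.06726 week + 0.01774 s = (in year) 0.00129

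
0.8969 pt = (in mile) 1.966e-07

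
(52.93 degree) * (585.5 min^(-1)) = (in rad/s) 9.015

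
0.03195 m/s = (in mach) 9.383e-05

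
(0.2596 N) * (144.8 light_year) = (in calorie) 8.5e+16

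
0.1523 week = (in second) 9.211e+04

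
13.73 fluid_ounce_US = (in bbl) 0.002554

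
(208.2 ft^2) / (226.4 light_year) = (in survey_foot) 2.963e-17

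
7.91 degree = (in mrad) 138.1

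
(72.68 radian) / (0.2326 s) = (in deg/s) 1.79e+04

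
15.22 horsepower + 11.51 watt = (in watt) 1.136e+04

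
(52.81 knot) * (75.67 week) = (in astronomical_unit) 0.008311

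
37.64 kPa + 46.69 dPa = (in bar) 0.3764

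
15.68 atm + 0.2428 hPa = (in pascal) 1.589e+06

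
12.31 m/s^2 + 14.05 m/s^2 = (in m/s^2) 26.36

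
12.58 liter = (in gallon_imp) 2.767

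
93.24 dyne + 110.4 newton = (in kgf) 11.26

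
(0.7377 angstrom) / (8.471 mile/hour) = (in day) 2.255e-16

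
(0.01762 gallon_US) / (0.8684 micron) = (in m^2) 76.81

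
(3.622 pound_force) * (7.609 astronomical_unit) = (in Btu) 1.738e+10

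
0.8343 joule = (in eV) 5.207e+18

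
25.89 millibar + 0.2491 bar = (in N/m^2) 2.75e+04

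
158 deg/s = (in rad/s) 2.758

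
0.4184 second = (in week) 6.918e-07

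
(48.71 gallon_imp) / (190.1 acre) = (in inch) 1.133e-05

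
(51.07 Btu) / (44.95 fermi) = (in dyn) 1.199e+23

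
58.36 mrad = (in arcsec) 1.204e+04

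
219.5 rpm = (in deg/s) 1317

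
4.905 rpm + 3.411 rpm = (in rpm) 8.316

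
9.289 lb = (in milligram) 4.213e+06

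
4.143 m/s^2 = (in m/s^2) 4.143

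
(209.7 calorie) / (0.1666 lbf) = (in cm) 1.184e+05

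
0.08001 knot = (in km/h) 0.1482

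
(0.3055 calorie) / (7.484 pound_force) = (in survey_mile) 2.386e-05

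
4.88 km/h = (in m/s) 1.356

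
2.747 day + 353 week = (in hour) 5.937e+04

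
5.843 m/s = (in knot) 11.36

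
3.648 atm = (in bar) 3.696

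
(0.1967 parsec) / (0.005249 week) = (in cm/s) 1.912e+14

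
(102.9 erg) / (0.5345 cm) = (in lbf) 0.0004328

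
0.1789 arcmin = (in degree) 0.002982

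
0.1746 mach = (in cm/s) 5945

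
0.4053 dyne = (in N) 4.053e-06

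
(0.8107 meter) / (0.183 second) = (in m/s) 4.43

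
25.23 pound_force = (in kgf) 11.44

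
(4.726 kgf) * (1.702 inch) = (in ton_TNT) 4.789e-10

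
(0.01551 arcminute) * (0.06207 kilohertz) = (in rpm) 0.002674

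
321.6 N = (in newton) 321.6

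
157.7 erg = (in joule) 1.577e-05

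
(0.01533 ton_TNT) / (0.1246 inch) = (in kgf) 2.067e+09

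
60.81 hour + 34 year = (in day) 1.241e+04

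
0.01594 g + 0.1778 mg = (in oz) 0.0005685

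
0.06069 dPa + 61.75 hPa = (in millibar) 61.75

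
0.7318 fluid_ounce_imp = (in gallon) 0.005493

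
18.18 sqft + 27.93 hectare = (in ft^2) 3.006e+06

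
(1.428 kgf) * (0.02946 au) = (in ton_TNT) 14.75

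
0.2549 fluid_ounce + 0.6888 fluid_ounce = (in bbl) 0.0001755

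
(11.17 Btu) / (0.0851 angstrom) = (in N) 1.385e+15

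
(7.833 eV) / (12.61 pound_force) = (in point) 6.342e-17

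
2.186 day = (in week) 0.3123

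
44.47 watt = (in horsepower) 0.05964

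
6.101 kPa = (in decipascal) 6.101e+04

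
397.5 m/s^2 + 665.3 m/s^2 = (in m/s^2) 1063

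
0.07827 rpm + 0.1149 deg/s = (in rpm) 0.09742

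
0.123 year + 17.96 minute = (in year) 0.123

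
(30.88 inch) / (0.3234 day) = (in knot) 5.457e-05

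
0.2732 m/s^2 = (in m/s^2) 0.2732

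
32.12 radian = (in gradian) 2045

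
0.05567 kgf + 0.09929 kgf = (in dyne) 1.52e+05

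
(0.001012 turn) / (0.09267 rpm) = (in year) 2.078e-08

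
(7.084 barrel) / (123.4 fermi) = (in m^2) 9.127e+12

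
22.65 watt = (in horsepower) 0.03037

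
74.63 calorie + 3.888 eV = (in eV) 1.949e+21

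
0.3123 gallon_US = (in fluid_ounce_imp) 41.61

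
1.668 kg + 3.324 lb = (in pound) 7.001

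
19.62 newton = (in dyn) 1.962e+06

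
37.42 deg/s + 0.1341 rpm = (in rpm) 6.371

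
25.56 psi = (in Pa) 1.762e+05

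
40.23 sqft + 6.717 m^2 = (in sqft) 112.5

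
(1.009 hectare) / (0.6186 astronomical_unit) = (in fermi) 1.09e+08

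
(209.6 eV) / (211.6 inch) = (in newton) 6.248e-18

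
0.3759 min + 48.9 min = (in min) 49.28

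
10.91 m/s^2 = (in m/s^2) 10.91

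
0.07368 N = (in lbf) 0.01656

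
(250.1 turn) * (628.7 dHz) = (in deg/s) 5.661e+06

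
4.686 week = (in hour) 787.2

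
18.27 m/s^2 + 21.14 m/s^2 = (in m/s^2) 39.41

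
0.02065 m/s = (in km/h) 0.07434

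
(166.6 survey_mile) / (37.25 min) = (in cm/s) 1.2e+04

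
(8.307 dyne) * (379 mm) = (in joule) 3.148e-05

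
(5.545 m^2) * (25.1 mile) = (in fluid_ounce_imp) 7.883e+09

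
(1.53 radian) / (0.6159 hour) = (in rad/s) 0.00069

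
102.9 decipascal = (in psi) 0.001492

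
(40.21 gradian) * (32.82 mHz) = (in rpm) 0.198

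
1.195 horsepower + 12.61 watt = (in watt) 903.7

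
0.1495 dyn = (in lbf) 3.361e-07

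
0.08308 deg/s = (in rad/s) 0.00145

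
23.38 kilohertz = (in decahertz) 2338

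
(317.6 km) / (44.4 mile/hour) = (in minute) 266.7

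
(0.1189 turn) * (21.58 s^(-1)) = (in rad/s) 16.12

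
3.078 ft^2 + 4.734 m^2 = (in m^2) 5.02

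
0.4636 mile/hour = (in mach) 0.0006087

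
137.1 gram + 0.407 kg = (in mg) 5.441e+05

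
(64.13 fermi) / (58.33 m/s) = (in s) 1.099e-15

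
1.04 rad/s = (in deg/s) 59.59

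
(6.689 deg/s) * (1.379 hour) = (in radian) 579.6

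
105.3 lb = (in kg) 47.76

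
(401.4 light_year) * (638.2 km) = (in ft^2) 2.609e+25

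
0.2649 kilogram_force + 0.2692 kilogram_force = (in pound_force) 1.177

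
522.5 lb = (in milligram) 2.37e+08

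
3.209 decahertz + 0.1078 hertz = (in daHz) 3.22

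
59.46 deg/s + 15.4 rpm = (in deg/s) 151.9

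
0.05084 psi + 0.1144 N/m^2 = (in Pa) 350.6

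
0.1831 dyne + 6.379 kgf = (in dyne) 6.256e+06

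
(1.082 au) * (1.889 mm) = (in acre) 7.556e+04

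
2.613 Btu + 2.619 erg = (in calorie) 658.9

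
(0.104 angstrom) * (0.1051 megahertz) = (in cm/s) 0.0001093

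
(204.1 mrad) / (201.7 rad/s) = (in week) 1.673e-09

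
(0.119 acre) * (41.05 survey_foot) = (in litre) 6.026e+06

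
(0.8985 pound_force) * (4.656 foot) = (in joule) 5.672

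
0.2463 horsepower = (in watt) 183.7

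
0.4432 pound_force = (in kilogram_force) 0.201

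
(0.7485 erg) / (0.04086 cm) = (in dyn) 18.32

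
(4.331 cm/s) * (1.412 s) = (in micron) 6.115e+04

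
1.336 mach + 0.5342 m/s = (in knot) 885.3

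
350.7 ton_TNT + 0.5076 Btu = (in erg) 1.467e+19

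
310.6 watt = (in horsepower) 0.4165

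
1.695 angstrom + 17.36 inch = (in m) 0.4409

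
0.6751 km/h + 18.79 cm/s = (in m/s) 0.3754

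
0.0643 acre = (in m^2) 260.2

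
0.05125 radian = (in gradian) 3.263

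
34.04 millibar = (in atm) 0.03359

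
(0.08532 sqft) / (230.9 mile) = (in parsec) 6.913e-25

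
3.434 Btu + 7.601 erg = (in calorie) 865.9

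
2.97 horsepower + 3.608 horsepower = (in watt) 4905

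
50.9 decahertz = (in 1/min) 3.054e+04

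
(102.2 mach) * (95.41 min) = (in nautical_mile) 1.076e+05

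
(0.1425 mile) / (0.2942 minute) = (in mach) 0.03816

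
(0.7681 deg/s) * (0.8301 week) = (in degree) 3.856e+05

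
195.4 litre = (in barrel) 1.229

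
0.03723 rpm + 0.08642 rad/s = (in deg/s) 5.175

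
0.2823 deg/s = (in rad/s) 0.004927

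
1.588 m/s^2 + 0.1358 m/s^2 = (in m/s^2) 1.724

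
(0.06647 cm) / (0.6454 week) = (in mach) 5.001e-12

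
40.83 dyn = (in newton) 0.0004083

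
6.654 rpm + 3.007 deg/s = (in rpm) 7.155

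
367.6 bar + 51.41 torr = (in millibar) 3.677e+05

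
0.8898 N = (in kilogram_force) 0.09073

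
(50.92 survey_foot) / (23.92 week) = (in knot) 2.085e-06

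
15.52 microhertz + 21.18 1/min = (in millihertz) 353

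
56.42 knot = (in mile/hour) 64.93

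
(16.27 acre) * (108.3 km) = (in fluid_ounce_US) 2.411e+14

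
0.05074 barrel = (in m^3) 0.008067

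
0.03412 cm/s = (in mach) 1.002e-06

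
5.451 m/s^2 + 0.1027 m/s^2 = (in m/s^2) 5.554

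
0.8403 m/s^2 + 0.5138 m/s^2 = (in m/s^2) 1.354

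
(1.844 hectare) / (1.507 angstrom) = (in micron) 1.224e+20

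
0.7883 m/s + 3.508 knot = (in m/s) 2.593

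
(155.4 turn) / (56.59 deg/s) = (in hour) 0.2746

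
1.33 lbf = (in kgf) 0.6033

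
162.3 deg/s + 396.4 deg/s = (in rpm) 93.12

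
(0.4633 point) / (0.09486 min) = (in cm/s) 0.002872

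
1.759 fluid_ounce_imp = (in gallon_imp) 0.01099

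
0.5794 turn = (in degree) 208.6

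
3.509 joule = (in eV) 2.19e+19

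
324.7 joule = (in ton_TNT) 7.761e-08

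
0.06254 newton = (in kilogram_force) 0.006377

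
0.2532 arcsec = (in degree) 7.033e-05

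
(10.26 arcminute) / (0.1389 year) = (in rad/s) 6.813e-10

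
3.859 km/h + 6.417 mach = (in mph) 4890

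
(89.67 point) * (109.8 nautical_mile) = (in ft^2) 6.924e+04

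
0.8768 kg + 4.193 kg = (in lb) 11.18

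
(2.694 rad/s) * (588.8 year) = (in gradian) 3.185e+12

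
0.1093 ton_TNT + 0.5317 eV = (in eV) 2.854e+27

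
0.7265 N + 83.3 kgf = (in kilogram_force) 83.37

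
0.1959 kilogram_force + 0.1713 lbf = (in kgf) 0.2736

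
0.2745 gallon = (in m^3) 0.001039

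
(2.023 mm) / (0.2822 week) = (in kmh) 4.267e-08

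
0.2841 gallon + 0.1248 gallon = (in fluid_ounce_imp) 54.48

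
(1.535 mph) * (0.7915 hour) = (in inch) 7.698e+04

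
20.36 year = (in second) 6.421e+08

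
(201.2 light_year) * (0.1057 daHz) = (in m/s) 2.012e+18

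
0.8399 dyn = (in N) 8.399e-06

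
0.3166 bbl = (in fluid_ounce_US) 1702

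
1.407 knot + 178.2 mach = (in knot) 1.179e+05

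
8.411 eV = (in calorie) 3.221e-19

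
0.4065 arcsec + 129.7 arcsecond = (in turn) 0.0001004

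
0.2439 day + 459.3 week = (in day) 3215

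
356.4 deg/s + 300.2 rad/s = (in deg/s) 1.756e+04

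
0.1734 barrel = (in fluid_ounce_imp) 970.3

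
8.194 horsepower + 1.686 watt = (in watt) 6112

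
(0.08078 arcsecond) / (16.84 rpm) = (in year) 7.042e-15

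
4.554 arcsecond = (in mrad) 0.02208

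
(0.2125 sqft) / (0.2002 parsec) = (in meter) 3.196e-18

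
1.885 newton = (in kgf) 0.1922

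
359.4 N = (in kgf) 36.65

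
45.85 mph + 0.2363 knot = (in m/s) 20.62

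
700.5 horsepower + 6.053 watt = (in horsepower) 700.5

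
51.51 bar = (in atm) 50.84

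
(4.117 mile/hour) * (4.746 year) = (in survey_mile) 1.712e+05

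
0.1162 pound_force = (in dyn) 5.169e+04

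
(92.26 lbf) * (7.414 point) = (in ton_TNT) 2.565e-10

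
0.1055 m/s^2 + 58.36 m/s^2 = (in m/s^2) 58.47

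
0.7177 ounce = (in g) 20.35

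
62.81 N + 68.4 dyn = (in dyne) 6.281e+06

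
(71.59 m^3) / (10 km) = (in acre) 1.769e-06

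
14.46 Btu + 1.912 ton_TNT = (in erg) 8e+16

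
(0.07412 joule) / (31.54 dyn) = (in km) 0.235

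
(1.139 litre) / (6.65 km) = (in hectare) 1.713e-11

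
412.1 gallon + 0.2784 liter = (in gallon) 412.2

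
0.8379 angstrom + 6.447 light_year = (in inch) 2.401e+18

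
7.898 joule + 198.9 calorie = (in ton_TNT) 2.008e-07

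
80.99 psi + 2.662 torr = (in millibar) 5588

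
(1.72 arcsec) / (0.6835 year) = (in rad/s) 3.869e-13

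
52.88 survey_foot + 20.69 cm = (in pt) 4.627e+04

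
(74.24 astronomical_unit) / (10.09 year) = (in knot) 6.785e+04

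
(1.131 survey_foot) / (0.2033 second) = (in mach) 0.00498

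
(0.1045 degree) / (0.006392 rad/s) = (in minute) 0.004756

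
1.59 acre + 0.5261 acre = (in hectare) 0.8564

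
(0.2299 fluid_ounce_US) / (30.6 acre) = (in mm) 5.49e-08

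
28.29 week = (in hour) 4753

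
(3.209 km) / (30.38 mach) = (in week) 5.129e-07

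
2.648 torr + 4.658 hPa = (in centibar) 0.8188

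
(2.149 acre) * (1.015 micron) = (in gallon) 2.332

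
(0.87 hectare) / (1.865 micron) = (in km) 4.665e+06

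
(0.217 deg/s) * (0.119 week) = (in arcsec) 5.622e+07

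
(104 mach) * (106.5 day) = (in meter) 3.258e+11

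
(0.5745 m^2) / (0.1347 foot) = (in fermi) 1.399e+16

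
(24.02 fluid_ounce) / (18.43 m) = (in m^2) 3.854e-05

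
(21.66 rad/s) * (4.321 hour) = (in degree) 1.93e+07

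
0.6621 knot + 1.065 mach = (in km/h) 1307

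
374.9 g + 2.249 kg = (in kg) 2.624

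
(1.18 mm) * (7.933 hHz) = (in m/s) 0.9361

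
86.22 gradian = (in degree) 77.6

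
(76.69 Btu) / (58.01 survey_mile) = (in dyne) 8.667e+04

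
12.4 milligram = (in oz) 0.0004374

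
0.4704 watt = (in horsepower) 0.0006308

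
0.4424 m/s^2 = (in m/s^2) 0.4424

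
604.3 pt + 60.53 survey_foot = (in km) 0.01866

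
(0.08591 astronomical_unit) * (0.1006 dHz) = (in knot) 2.513e+08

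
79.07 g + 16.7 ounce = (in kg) 0.5525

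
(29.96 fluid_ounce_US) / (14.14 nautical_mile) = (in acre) 8.361e-12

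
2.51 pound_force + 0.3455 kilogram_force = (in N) 14.55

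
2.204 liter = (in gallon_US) 0.5822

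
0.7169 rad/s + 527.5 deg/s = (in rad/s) 9.924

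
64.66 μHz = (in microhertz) 64.66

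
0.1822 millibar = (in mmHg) 0.1367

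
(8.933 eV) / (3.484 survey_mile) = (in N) 2.553e-22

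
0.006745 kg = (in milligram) 6745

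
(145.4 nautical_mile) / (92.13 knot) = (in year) 0.0001802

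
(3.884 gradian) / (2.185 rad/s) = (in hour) 7.756e-06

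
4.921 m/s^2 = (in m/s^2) 4.921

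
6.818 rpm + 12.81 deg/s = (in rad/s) 0.9376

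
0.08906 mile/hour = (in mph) 0.08906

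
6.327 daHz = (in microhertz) 6.327e+07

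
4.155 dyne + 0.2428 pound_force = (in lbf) 0.2428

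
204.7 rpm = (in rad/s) 21.44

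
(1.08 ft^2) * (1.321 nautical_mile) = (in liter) 2.455e+05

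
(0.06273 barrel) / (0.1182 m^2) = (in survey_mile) 5.243e-05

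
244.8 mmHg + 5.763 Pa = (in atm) 0.3222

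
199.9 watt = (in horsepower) 0.2681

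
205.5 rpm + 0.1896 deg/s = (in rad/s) 21.52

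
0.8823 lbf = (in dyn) 3.925e+05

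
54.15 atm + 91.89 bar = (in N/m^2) 1.468e+07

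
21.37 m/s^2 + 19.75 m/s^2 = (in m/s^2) 41.12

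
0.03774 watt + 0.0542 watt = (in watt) 0.09194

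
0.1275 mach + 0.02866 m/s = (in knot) 84.45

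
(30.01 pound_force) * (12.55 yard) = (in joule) 1532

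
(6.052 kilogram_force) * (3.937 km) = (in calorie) 5.585e+04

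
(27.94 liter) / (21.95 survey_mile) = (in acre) 1.954e-10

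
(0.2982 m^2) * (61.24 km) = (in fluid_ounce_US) 6.175e+08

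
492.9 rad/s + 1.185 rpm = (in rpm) 4708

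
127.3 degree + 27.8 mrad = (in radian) 2.25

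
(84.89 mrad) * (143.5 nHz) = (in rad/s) 1.218e-08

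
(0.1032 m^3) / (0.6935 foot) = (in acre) 0.0001206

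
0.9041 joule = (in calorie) 0.2161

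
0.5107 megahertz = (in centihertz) 5.107e+07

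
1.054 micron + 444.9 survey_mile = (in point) 2.03e+09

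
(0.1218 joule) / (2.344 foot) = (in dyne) 1.705e+04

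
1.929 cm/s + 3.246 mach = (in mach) 3.246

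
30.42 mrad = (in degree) 1.743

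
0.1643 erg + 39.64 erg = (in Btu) 3.773e-09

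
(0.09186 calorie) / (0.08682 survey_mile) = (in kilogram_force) 0.0002805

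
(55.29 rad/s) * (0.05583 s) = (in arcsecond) 6.367e+05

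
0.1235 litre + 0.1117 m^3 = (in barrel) 0.7033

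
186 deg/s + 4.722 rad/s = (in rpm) 76.09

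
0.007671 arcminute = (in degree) 0.0001279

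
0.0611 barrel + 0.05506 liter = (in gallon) 2.581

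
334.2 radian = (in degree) 1.915e+04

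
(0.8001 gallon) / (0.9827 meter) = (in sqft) 0.03317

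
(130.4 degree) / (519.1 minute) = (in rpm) 0.0006978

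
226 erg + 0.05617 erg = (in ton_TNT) 5.403e-15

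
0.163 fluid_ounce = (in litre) 0.00482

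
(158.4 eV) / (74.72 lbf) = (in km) 7.636e-23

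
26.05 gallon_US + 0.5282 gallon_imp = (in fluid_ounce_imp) 3555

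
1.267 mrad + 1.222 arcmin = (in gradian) 0.1033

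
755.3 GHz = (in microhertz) 7.553e+17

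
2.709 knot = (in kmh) 5.017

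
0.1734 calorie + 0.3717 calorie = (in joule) 2.281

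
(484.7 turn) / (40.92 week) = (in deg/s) 0.007051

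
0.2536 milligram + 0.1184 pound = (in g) 53.71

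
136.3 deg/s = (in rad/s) 2.379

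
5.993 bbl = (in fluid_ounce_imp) 3.353e+04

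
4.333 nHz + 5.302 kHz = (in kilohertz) 5.302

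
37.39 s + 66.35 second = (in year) 3.29e-06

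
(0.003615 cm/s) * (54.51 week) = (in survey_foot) 3910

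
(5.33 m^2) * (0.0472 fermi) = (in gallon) 6.646e-14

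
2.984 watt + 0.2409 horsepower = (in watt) 182.6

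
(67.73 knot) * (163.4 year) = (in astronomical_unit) 1.2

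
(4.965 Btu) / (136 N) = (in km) 0.03852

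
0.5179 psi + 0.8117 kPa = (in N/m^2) 4382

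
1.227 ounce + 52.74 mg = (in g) 34.84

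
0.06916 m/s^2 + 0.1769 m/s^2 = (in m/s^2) 0.2461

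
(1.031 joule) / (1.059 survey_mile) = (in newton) 0.0006049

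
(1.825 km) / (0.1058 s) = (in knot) 3.353e+04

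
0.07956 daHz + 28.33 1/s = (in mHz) 2.913e+04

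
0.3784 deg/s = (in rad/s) 0.006604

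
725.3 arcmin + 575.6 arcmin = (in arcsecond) 7.805e+04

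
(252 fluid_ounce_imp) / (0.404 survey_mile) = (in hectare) 1.101e-09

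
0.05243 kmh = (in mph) 0.03258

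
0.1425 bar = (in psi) 2.067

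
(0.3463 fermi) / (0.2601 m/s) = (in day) 1.541e-20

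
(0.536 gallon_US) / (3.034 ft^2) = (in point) 20.4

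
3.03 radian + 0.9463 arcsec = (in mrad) 3030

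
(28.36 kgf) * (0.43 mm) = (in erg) 1.196e+06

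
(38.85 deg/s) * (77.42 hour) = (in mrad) 1.89e+08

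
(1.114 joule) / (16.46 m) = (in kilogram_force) 0.006901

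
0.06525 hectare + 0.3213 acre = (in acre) 0.4825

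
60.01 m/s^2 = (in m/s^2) 60.01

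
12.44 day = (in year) 0.03408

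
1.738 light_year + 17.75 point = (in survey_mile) 1.022e+13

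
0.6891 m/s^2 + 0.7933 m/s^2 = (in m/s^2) 1.482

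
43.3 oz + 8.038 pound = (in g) 4874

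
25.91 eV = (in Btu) 3.935e-21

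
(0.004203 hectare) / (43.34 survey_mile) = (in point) 1.708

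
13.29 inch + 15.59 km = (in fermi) 1.559e+19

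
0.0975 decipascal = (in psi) 1.414e-06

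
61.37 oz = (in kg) 1.74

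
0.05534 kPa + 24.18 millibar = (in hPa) 24.73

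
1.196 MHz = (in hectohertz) 1.196e+04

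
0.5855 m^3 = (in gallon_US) 154.7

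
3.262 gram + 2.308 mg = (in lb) 0.007197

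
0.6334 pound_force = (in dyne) 2.818e+05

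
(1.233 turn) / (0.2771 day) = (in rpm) 0.00309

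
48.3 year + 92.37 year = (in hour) 1.232e+06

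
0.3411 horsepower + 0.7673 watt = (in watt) 255.1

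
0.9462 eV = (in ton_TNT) 3.623e-29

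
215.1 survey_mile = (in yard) 3.786e+05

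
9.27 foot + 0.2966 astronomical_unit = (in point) 1.258e+14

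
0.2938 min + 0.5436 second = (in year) 5.762e-07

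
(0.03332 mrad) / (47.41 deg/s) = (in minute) 6.711e-07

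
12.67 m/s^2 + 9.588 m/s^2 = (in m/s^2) 22.26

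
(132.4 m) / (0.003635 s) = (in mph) 8.148e+04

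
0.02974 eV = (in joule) 4.765e-21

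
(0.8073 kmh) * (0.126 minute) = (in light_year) 1.792e-16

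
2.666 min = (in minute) 2.666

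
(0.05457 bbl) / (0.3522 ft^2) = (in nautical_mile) 0.0001432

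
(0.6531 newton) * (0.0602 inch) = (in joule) 0.0009986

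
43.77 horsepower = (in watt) 3.264e+04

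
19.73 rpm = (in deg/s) 118.4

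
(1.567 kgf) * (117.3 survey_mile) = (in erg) 2.901e+13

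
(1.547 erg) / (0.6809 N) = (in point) 0.000644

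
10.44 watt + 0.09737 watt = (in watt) 10.54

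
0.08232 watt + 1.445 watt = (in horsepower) 0.002048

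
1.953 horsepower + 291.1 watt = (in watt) 1747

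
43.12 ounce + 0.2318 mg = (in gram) 1222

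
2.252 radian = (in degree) 129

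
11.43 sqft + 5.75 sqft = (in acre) 0.0003944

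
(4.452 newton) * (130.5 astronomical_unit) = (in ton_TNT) 2.077e+04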